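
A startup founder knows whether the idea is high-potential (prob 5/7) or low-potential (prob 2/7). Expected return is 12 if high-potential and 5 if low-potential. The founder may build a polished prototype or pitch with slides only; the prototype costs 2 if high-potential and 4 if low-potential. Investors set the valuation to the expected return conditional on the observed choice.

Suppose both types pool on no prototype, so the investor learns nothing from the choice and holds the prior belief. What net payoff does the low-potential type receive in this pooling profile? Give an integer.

Pooled valuation = 5/7·12 + 2/7·5 = 10.
low-potential pays no cost for no prototype, so net payoff = 10.

10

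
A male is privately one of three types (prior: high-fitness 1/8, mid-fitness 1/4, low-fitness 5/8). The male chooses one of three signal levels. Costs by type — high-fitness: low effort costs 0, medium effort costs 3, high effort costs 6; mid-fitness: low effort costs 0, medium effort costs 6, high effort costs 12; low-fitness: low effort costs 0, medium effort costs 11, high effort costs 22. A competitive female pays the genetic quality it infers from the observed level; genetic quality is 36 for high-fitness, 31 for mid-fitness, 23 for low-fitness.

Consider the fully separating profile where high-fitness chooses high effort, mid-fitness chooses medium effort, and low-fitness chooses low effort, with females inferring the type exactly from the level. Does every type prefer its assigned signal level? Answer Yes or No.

Yes

Separating mating payoffs: high effort → 36, medium effort → 31, low effort → 23.
high-fitness (assigned high effort): low effort: 23 − 0 = 23; medium effort: 31 − 3 = 28; high effort: 36 − 6 = 30. high-fitness stays.
mid-fitness (assigned medium effort): low effort: 23 − 0 = 23; medium effort: 31 − 6 = 25; high effort: 36 − 12 = 24. mid-fitness stays.
low-fitness (assigned low effort): low effort: 23 − 0 = 23; medium effort: 31 − 11 = 20; high effort: 36 − 22 = 14. low-fitness stays.
Every type prefers its assigned level; separation holds.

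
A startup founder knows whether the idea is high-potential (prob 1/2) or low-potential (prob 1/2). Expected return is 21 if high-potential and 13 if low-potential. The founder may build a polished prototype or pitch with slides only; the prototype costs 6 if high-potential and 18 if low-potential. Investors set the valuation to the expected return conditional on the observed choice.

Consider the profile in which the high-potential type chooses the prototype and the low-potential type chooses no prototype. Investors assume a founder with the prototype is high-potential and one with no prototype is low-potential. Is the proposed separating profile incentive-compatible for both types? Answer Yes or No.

Yes

Under these beliefs, the prototype earns valuation 21 and no prototype earns valuation 13.
high-potential: the prototype nets 21 − 6 = 15; no prototype nets 13. high-potential prefers the prototype.
low-potential: the prototype nets 21 − 18 = 3; no prototype nets 13. low-potential prefers no prototype.
Neither type deviates, so the separating profile is an equilibrium.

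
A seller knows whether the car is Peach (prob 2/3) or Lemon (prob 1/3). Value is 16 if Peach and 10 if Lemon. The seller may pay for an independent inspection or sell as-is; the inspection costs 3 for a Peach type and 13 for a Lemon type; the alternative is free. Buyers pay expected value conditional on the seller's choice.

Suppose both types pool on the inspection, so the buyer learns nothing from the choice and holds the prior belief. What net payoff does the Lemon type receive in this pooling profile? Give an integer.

Pooled price = 2/3·16 + 1/3·10 = 14.
Lemon pays cost 13 for the inspection, so net payoff = 14 − 13 = 1.

1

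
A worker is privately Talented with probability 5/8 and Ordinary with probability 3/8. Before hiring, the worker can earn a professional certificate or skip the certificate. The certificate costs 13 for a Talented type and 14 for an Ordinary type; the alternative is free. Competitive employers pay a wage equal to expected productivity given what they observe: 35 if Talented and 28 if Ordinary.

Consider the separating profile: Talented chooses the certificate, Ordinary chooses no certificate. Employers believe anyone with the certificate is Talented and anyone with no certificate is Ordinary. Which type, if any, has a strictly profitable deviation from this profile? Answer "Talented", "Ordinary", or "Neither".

Talented

The certificate pays 35; no certificate pays 28.
Talented: assigned the certificate, nets 35 − 13 = 22; deviating to no certificate nets 28.
Ordinary: assigned no certificate, nets 28; deviating to the certificate nets 35 − 14 = 21.
The Talented type gains 6 by deviating.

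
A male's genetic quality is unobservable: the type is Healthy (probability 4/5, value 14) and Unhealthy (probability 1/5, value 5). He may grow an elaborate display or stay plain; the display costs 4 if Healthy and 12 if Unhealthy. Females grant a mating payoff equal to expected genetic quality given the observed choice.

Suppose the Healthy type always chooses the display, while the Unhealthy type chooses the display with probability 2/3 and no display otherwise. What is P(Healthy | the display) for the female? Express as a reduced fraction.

P(the display) = (4/5)·1 + (1/5)·(2/3) = 14/15.
By Bayes' rule, P(Healthy | the display) = (4/5) / (14/15) = 6/7.

6/7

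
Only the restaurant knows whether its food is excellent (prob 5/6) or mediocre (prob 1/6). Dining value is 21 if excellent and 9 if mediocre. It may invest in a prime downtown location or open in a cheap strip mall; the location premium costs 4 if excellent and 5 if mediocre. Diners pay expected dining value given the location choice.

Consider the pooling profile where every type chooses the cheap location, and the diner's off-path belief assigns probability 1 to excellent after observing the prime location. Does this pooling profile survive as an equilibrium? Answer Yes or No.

On path, the diner holds the prior and pays 5/6·21 + 1/6·9 = 19. Off path (the prime location), believing excellent, it pays 21.
excellent: the cheap location nets 19; the prime location nets 21 − 4 = 17. excellent stays.
mediocre: the cheap location nets 19; the prime location nets 21 − 5 = 16. mediocre stays.
No type deviates, so pooling is sustained.

Yes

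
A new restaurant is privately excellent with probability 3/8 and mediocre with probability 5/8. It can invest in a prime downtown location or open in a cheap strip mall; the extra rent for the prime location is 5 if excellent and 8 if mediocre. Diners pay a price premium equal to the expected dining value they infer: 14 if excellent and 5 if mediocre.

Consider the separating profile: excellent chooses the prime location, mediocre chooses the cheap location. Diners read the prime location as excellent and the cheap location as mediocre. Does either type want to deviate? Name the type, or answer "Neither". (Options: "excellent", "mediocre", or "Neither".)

mediocre

The prime location pays 14; the cheap location pays 5.
excellent: assigned the prime location, nets 14 − 5 = 9; deviating to the cheap location nets 5.
mediocre: assigned the cheap location, nets 5; deviating to the prime location nets 14 − 8 = 6.
The mediocre type gains 1 by deviating.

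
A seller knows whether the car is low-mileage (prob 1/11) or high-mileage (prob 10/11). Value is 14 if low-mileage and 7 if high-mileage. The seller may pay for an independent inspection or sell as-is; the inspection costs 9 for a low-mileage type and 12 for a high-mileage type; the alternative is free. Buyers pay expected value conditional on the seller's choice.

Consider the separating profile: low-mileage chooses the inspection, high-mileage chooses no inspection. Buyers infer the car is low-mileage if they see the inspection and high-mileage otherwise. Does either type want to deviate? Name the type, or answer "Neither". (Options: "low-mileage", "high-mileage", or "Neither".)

The inspection pays 14; no inspection pays 7.
low-mileage: assigned the inspection, nets 14 − 9 = 5; deviating to no inspection nets 7.
high-mileage: assigned no inspection, nets 7; deviating to the inspection nets 14 − 12 = 2.
The low-mileage type gains 2 by deviating.

low-mileage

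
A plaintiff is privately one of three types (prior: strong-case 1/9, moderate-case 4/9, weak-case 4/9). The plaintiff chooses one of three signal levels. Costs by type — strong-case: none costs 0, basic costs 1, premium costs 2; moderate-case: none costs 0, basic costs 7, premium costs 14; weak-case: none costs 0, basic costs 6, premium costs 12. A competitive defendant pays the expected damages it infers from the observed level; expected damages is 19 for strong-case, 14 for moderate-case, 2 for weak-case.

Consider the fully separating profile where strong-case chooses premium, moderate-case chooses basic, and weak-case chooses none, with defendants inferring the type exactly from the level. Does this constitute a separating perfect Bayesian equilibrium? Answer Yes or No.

Separating settlements: premium → 19, basic → 14, none → 2.
strong-case (assigned premium): none: 2 − 0 = 2; basic: 14 − 1 = 13; premium: 19 − 2 = 17. strong-case stays.
moderate-case (assigned basic): none: 2 − 0 = 2; basic: 14 − 7 = 7; premium: 19 − 14 = 5. moderate-case stays.
weak-case (assigned none): none: 2 − 0 = 2; basic: 14 − 6 = 8; premium: 19 − 12 = 7. weak-case prefers basic.
At least one type deviates; the separating profile fails.

No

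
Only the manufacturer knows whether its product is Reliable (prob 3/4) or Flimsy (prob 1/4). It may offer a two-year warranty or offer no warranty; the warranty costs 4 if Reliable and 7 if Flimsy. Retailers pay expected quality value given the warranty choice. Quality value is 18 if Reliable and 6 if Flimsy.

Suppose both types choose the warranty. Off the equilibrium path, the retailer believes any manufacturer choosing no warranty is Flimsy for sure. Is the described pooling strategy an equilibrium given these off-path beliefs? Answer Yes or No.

Yes

On path, the retailer holds the prior and pays 3/4·18 + 1/4·6 = 15. Off path (no warranty), believing Flimsy, it pays 6.
Reliable: the warranty nets 15 − 4 = 11; no warranty nets 6. Reliable stays.
Flimsy: the warranty nets 15 − 7 = 8; no warranty nets 6. Flimsy stays.
No type deviates, so pooling is sustained.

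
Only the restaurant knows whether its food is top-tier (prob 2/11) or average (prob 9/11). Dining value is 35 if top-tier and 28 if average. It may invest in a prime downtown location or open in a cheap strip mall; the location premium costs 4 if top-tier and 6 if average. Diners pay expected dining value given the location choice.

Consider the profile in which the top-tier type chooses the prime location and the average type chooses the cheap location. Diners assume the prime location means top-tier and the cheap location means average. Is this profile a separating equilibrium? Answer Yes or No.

No

Under these beliefs, the prime location earns price premium 35 and the cheap location earns price premium 28.
top-tier: the prime location nets 35 − 4 = 31; the cheap location nets 28. top-tier prefers the prime location.
average: the prime location nets 35 − 6 = 29; the cheap location nets 28. average would deviate to the prime location.
average has a profitable deviation, so the profile is not an equilibrium.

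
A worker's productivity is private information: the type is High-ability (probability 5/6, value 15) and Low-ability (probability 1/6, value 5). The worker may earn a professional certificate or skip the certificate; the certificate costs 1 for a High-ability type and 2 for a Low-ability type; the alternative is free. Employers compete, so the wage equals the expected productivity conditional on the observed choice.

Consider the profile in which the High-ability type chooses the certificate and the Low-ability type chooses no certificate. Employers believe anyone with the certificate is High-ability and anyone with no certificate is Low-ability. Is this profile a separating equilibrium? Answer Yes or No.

Under these beliefs, the certificate earns wage 15 and no certificate earns wage 5.
High-ability: the certificate nets 15 − 1 = 14; no certificate nets 5. High-ability prefers the certificate.
Low-ability: the certificate nets 15 − 2 = 13; no certificate nets 5. Low-ability would deviate to the certificate.
Low-ability has a profitable deviation, so the profile is not an equilibrium.

No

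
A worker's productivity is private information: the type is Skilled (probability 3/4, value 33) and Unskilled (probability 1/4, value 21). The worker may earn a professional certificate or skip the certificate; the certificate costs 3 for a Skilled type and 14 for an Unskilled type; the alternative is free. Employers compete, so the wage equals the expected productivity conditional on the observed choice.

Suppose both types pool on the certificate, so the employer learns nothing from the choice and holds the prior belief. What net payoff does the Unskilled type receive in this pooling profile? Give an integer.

Pooled wage = 3/4·33 + 1/4·21 = 30.
Unskilled pays cost 14 for the certificate, so net payoff = 30 − 14 = 16.

16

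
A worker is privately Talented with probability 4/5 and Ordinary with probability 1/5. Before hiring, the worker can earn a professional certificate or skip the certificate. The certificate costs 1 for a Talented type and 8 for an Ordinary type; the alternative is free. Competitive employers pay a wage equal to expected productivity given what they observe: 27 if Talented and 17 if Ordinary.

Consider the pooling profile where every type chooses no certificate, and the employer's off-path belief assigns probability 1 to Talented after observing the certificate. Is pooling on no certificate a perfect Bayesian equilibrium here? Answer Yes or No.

No

On path, the employer holds the prior and pays 4/5·27 + 1/5·17 = 25. Off path (the certificate), believing Talented, it pays 27.
Talented: no certificate nets 25; the certificate nets 27 − 1 = 26. Talented would deviate.
Ordinary: no certificate nets 25; the certificate nets 27 − 8 = 19. Ordinary stays.
A type deviates, so pooling fails.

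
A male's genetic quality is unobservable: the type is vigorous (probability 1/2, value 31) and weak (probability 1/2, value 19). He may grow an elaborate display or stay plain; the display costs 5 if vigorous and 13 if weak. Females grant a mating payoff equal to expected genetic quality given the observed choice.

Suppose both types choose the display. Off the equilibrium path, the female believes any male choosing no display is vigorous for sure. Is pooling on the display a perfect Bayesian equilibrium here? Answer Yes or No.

No

On path, the female holds the prior and pays 1/2·31 + 1/2·19 = 25. Off path (no display), believing vigorous, it pays 31.
vigorous: the display nets 25 − 5 = 20; no display nets 31. vigorous would deviate.
weak: the display nets 25 − 13 = 12; no display nets 31. weak would deviate.
A type deviates, so pooling fails.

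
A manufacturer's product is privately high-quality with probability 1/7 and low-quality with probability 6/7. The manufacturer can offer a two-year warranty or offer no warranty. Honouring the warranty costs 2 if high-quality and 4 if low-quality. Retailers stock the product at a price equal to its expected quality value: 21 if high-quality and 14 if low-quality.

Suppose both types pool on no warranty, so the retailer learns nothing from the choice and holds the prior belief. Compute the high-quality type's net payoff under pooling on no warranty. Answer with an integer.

Pooled price = 1/7·21 + 6/7·14 = 15.
high-quality pays no cost for no warranty, so net payoff = 15.

15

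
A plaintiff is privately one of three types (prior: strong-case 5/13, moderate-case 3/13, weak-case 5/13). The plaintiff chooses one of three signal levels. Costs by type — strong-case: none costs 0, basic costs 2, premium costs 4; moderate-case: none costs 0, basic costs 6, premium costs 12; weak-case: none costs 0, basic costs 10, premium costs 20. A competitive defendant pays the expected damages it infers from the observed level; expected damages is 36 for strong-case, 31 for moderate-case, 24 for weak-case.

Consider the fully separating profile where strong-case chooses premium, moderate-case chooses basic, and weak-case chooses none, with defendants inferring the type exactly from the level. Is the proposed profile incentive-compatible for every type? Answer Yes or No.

Separating settlements: premium → 36, basic → 31, none → 24.
strong-case (assigned premium): none: 24 − 0 = 24; basic: 31 − 2 = 29; premium: 36 − 4 = 32. strong-case stays.
moderate-case (assigned basic): none: 24 − 0 = 24; basic: 31 − 6 = 25; premium: 36 − 12 = 24. moderate-case stays.
weak-case (assigned none): none: 24 − 0 = 24; basic: 31 − 10 = 21; premium: 36 − 20 = 16. weak-case stays.
Every type prefers its assigned level; separation holds.

Yes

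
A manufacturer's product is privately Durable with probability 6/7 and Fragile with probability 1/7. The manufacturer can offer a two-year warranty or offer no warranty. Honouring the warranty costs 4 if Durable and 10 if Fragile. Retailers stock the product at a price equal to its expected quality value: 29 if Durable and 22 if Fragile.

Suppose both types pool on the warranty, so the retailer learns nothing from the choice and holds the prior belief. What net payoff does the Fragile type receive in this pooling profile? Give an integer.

Pooled price = 6/7·29 + 1/7·22 = 28.
Fragile pays cost 10 for the warranty, so net payoff = 28 − 10 = 18.

18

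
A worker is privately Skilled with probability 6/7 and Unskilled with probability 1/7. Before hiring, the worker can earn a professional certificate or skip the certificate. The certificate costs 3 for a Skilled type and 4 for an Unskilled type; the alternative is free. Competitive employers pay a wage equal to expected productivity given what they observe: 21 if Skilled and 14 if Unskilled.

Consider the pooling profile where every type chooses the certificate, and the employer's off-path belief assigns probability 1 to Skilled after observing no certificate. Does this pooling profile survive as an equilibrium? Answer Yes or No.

No

On path, the employer holds the prior and pays 6/7·21 + 1/7·14 = 20. Off path (no certificate), believing Skilled, it pays 21.
Skilled: the certificate nets 20 − 3 = 17; no certificate nets 21. Skilled would deviate.
Unskilled: the certificate nets 20 − 4 = 16; no certificate nets 21. Unskilled would deviate.
A type deviates, so pooling fails.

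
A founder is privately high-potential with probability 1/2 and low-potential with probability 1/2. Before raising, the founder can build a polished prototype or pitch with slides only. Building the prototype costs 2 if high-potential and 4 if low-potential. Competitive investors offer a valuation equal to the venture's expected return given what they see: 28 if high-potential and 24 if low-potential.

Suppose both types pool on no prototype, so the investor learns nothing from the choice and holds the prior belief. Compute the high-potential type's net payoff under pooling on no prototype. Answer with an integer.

Pooled valuation = 1/2·28 + 1/2·24 = 26.
high-potential pays no cost for no prototype, so net payoff = 26.

26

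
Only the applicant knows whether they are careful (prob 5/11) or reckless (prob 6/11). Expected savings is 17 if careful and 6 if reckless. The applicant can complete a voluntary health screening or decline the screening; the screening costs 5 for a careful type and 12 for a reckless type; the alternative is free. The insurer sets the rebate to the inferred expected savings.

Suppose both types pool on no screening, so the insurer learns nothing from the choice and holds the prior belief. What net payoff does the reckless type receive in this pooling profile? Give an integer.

11

Pooled rebate = 5/11·17 + 6/11·6 = 11.
reckless pays no cost for no screening, so net payoff = 11.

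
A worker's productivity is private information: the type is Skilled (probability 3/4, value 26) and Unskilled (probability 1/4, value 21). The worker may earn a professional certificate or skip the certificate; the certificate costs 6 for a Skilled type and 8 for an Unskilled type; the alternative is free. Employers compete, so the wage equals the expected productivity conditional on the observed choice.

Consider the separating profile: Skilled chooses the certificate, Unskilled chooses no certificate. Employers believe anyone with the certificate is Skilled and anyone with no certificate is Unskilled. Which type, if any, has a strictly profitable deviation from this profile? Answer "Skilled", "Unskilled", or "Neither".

Skilled

The certificate pays 26; no certificate pays 21.
Skilled: assigned the certificate, nets 26 − 6 = 20; deviating to no certificate nets 21.
Unskilled: assigned no certificate, nets 21; deviating to the certificate nets 26 − 8 = 18.
The Skilled type gains 1 by deviating.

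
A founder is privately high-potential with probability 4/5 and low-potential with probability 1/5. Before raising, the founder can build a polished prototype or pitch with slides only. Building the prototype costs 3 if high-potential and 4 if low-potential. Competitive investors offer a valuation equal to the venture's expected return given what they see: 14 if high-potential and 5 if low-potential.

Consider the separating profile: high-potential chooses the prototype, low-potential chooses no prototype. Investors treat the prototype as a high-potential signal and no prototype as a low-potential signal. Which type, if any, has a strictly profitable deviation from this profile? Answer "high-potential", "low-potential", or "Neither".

low-potential

The prototype pays 14; no prototype pays 5.
high-potential: assigned the prototype, nets 14 − 3 = 11; deviating to no prototype nets 5.
low-potential: assigned no prototype, nets 5; deviating to the prototype nets 14 − 4 = 10.
The low-potential type gains 5 by deviating.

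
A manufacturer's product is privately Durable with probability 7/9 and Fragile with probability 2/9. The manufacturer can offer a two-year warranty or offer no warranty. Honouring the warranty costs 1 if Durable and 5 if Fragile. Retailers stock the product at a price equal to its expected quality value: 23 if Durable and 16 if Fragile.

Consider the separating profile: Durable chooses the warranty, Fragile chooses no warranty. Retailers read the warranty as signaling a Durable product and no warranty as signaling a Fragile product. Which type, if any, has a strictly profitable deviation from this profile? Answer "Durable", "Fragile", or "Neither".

The warranty pays 23; no warranty pays 16.
Durable: assigned the warranty, nets 23 − 1 = 22; deviating to no warranty nets 16.
Fragile: assigned no warranty, nets 16; deviating to the warranty nets 23 − 5 = 18.
The Fragile type gains 2 by deviating.

Fragile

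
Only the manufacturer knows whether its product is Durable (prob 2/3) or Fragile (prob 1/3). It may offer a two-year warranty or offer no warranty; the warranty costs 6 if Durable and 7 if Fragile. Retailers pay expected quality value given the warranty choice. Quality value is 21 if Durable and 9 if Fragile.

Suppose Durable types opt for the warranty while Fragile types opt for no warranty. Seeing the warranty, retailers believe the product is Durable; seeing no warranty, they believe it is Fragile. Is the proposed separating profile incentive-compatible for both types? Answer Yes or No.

No

Under these beliefs, the warranty earns price 21 and no warranty earns price 9.
Durable: the warranty nets 21 − 6 = 15; no warranty nets 9. Durable prefers the warranty.
Fragile: the warranty nets 21 − 7 = 14; no warranty nets 9. Fragile would deviate to the warranty.
Fragile has a profitable deviation, so the profile is not an equilibrium.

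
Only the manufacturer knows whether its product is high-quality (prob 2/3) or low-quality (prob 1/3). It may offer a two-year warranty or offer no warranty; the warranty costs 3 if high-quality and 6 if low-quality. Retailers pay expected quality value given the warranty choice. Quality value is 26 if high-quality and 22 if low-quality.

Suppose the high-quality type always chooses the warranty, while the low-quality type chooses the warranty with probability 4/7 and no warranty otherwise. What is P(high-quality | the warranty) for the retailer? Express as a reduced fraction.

P(the warranty) = (2/3)·1 + (1/3)·(4/7) = 6/7.
By Bayes' rule, P(high-quality | the warranty) = (2/3) / (6/7) = 7/9.

7/9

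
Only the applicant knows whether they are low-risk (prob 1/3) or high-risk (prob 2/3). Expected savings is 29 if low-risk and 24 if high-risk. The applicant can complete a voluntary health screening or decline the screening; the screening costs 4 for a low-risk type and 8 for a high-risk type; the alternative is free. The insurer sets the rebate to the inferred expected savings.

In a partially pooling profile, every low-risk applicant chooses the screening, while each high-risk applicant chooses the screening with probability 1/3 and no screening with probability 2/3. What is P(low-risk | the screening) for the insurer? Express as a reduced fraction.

P(the screening) = (1/3)·1 + (2/3)·(1/3) = 5/9.
By Bayes' rule, P(low-risk | the screening) = (1/3) / (5/9) = 3/5.

3/5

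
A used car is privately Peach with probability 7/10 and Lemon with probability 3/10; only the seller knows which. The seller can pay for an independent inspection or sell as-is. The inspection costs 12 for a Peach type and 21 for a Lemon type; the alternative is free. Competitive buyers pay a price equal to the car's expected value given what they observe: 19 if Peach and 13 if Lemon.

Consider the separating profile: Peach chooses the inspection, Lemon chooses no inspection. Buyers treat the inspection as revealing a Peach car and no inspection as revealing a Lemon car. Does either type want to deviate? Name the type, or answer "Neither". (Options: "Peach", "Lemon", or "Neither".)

Peach

The inspection pays 19; no inspection pays 13.
Peach: assigned the inspection, nets 19 − 12 = 7; deviating to no inspection nets 13.
Lemon: assigned no inspection, nets 13; deviating to the inspection nets 19 − 21 = -2.
The Peach type gains 6 by deviating.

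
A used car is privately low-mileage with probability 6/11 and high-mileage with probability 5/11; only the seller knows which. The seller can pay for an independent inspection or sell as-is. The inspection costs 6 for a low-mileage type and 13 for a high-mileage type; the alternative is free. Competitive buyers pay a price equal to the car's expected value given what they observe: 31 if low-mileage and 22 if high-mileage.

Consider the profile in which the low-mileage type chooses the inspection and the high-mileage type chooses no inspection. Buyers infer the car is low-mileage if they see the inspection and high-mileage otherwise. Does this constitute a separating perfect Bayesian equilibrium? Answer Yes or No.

Under these beliefs, the inspection earns price 31 and no inspection earns price 22.
low-mileage: the inspection nets 31 − 6 = 25; no inspection nets 22. low-mileage prefers the inspection.
high-mileage: the inspection nets 31 − 13 = 18; no inspection nets 22. high-mileage prefers no inspection.
Neither type deviates, so the separating profile is an equilibrium.

Yes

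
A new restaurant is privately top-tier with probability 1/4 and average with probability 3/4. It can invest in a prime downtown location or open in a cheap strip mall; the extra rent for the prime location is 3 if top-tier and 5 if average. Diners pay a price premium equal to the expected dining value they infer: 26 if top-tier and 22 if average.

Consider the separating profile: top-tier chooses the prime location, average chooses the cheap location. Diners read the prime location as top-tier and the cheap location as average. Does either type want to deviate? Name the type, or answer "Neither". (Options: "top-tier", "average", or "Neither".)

Neither

The prime location pays 26; the cheap location pays 22.
top-tier: assigned the prime location, nets 26 − 3 = 23; deviating to the cheap location nets 22.
average: assigned the cheap location, nets 22; deviating to the prime location nets 26 − 5 = 21.
Both types strictly prefer their assigned action; no profitable deviation.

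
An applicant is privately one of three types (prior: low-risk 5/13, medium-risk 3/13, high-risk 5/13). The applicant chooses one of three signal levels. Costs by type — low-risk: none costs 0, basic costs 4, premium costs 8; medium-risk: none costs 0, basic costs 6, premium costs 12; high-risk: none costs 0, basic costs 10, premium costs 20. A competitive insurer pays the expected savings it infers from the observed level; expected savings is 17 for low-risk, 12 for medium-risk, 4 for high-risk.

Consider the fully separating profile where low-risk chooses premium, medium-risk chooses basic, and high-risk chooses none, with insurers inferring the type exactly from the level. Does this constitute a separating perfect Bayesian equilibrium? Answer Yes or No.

Yes

Separating rebates: premium → 17, basic → 12, none → 4.
low-risk (assigned premium): none: 4 − 0 = 4; basic: 12 − 4 = 8; premium: 17 − 8 = 9. low-risk stays.
medium-risk (assigned basic): none: 4 − 0 = 4; basic: 12 − 6 = 6; premium: 17 − 12 = 5. medium-risk stays.
high-risk (assigned none): none: 4 − 0 = 4; basic: 12 − 10 = 2; premium: 17 − 20 = -3. high-risk stays.
Every type prefers its assigned level; separation holds.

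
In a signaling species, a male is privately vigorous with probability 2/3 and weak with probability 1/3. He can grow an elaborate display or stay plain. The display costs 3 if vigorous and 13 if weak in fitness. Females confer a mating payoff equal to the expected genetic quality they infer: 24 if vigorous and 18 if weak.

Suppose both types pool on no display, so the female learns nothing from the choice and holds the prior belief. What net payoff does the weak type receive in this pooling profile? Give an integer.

Pooled mating payoff = 2/3·24 + 1/3·18 = 22.
weak pays no cost for no display, so net payoff = 22.

22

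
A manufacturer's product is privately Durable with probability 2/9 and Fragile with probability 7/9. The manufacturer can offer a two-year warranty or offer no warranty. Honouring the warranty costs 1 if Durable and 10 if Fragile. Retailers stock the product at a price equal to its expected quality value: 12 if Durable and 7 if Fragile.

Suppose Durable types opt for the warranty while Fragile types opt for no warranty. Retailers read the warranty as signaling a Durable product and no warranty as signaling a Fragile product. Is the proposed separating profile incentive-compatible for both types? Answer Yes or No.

Under these beliefs, the warranty earns price 12 and no warranty earns price 7.
Durable: the warranty nets 12 − 1 = 11; no warranty nets 7. Durable prefers the warranty.
Fragile: the warranty nets 12 − 10 = 2; no warranty nets 7. Fragile prefers no warranty.
Neither type deviates, so the separating profile is an equilibrium.

Yes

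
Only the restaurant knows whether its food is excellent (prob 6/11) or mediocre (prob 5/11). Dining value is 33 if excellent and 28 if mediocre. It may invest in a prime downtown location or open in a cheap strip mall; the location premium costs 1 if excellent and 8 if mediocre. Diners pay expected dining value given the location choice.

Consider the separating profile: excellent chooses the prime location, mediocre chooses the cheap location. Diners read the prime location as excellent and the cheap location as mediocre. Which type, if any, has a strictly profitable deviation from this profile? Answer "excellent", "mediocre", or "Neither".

The prime location pays 33; the cheap location pays 28.
excellent: assigned the prime location, nets 33 − 1 = 32; deviating to the cheap location nets 28.
mediocre: assigned the cheap location, nets 28; deviating to the prime location nets 33 − 8 = 25.
Both types strictly prefer their assigned action; no profitable deviation.

Neither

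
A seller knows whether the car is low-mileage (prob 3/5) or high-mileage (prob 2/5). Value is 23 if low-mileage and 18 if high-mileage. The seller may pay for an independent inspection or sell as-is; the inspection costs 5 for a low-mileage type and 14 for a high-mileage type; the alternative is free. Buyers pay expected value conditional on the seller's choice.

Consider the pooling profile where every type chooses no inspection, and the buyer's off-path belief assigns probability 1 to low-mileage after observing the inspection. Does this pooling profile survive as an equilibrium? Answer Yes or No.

Yes

On path, the buyer holds the prior and pays 3/5·23 + 2/5·18 = 21. Off path (the inspection), believing low-mileage, it pays 23.
low-mileage: no inspection nets 21; the inspection nets 23 − 5 = 18. low-mileage stays.
high-mileage: no inspection nets 21; the inspection nets 23 − 14 = 9. high-mileage stays.
No type deviates, so pooling is sustained.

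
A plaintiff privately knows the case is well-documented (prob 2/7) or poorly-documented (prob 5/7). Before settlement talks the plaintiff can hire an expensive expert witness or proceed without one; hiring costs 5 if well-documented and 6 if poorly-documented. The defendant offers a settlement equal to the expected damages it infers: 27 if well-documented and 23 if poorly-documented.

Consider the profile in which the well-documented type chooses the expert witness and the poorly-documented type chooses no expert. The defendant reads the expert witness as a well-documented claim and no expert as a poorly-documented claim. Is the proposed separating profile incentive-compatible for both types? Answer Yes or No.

No

Under these beliefs, the expert witness earns settlement 27 and no expert earns settlement 23.
well-documented: the expert witness nets 27 − 5 = 22; no expert nets 23. well-documented would deviate to no expert.
poorly-documented: the expert witness nets 27 − 6 = 21; no expert nets 23. poorly-documented prefers no expert.
well-documented has a profitable deviation, so the profile is not an equilibrium.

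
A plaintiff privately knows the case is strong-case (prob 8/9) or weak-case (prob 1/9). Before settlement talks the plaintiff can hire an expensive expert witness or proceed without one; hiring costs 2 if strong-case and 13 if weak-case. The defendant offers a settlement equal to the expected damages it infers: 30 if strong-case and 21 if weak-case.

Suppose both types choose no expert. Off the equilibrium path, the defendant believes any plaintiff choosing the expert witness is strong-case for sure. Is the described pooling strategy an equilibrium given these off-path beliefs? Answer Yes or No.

On path, the defendant holds the prior and pays 8/9·30 + 1/9·21 = 29. Off path (the expert witness), believing strong-case, it pays 30.
strong-case: no expert nets 29; the expert witness nets 30 − 2 = 28. strong-case stays.
weak-case: no expert nets 29; the expert witness nets 30 − 13 = 17. weak-case stays.
No type deviates, so pooling is sustained.

Yes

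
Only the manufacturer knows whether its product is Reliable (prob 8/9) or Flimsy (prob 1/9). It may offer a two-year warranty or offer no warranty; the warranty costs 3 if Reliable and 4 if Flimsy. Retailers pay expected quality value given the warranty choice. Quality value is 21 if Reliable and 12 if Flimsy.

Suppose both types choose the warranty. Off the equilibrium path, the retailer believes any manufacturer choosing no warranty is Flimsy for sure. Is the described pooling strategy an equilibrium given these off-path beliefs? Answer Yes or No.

Yes

On path, the retailer holds the prior and pays 8/9·21 + 1/9·12 = 20. Off path (no warranty), believing Flimsy, it pays 12.
Reliable: the warranty nets 20 − 3 = 17; no warranty nets 12. Reliable stays.
Flimsy: the warranty nets 20 − 4 = 16; no warranty nets 12. Flimsy stays.
No type deviates, so pooling is sustained.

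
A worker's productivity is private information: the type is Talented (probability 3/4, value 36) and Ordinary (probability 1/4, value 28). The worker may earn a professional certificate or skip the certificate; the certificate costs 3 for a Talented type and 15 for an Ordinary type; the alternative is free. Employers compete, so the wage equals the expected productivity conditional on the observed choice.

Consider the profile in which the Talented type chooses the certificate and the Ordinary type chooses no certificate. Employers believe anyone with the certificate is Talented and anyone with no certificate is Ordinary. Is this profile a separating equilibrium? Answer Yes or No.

Under these beliefs, the certificate earns wage 36 and no certificate earns wage 28.
Talented: the certificate nets 36 − 3 = 33; no certificate nets 28. Talented prefers the certificate.
Ordinary: the certificate nets 36 − 15 = 21; no certificate nets 28. Ordinary prefers no certificate.
Neither type deviates, so the separating profile is an equilibrium.

Yes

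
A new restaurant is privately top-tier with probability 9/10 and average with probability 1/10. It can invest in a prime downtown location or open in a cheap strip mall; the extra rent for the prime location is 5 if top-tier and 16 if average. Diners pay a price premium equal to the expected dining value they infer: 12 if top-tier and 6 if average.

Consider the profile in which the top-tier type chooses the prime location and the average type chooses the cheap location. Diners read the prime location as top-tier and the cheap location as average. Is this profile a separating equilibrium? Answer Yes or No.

Under these beliefs, the prime location earns price premium 12 and the cheap location earns price premium 6.
top-tier: the prime location nets 12 − 5 = 7; the cheap location nets 6. top-tier prefers the prime location.
average: the prime location nets 12 − 16 = -4; the cheap location nets 6. average prefers the cheap location.
Neither type deviates, so the separating profile is an equilibrium.

Yes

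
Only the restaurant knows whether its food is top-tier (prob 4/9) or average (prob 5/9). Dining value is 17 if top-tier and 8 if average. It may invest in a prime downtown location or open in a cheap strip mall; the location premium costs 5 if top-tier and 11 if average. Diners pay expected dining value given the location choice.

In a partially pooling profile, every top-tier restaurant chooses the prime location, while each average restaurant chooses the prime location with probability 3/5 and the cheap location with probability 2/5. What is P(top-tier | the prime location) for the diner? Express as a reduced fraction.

P(the prime location) = (4/9)·1 + (5/9)·(3/5) = 7/9.
By Bayes' rule, P(top-tier | the prime location) = (4/9) / (7/9) = 4/7.

4/7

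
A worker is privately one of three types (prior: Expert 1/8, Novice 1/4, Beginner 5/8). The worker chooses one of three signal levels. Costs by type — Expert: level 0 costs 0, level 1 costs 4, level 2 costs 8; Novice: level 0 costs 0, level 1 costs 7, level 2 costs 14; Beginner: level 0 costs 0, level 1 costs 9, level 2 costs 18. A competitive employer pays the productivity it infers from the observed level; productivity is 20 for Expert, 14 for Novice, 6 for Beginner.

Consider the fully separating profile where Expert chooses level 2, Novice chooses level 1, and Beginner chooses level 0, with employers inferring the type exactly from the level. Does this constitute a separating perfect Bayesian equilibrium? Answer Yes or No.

Yes

Separating wages: level 2 → 20, level 1 → 14, level 0 → 6.
Expert (assigned level 2): level 0: 6 − 0 = 6; level 1: 14 − 4 = 10; level 2: 20 − 8 = 12. Expert stays.
Novice (assigned level 1): level 0: 6 − 0 = 6; level 1: 14 − 7 = 7; level 2: 20 − 14 = 6. Novice stays.
Beginner (assigned level 0): level 0: 6 − 0 = 6; level 1: 14 − 9 = 5; level 2: 20 − 18 = 2. Beginner stays.
Every type prefers its assigned level; separation holds.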